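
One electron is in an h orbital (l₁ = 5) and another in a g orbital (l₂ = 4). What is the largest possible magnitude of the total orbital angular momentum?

|L_tot|_max = 3√10 ℏ ≈ 9.487ℏ

The total orbital quantum number L ranges from |l₁ − l₂| to l₁ + l₂ in integer steps.
Allowed values: L = 1, 2, 3, 4, 5, 6, 7, 8, 9.
The largest magnitude corresponds to L = 9: |L_tot| = ℏ√(9·10) = 3√10 ℏ.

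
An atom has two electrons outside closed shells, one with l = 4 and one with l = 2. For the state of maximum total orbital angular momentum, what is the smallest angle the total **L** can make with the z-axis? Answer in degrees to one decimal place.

θ_min ≈ 22.2°

The total orbital quantum number L ranges from |l₁ − l₂| to l₁ + l₂ in integer steps.
L ∈ {2, 3, 4, 5, 6}.
The maximum is L = 6, with |L_tot| = ℏ√(6·7) = √42 ℏ.
The minimum angle with z is arccos(6/√42) ≈ 22.2°.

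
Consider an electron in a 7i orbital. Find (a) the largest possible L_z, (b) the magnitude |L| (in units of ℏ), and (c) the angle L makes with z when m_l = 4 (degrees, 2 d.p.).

The 7i subshell has l = 6.
L_z,max = lℏ = 6ℏ.
|L| = ℏ√(6·7) = √42 ℏ ≈ 6.481ℏ.
For m_l = 4: cos θ = 4/√42, θ ≈ 51.89°.

L_z,max = 6ℏ; |L| = √42 ℏ ≈ 6.481ℏ; θ(m_l=4) ≈ 51.89°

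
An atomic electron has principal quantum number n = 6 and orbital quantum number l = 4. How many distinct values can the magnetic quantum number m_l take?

The number of m_l values is 2l + 1 = 2·4 + 1 = 9.

9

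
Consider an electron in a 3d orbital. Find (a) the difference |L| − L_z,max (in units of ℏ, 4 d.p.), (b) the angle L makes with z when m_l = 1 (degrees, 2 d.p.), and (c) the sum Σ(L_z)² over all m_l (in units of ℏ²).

3d means n = 3, l = 2.
|L| − L_z,max = (√6 − 2)ℏ ≈ 0.4495ℏ.
For m_l = 1: cos θ = 1/√6, θ ≈ 65.91°.
Σ m_l² = 10, so Σ(L_z)² = 10 ℏ².

|L|−L_z,max ≈ 0.4495ℏ; θ(m_l=1) ≈ 65.91°; Σ(L_z)² = 10 ℏ²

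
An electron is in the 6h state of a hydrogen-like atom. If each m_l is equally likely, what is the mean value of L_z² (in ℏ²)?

6h means n = 6, l = 5.
The allowed m_l values are -5, -4, -3, -2, -1, 0, 1, 2, 3, 4, 5.
⟨L_z²⟩ = ℏ²·(Σ m_l²)/(2l+1) = ℏ²·110/11 = 10ℏ².

⟨L_z²⟩ = 10 ℏ²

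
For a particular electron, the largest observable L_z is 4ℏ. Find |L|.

|L| = 2√5 ℏ ≈ 4.472ℏ

The maximum L_z equals lℏ, giving l = 4.
|L| = √(l(l+1)) ℏ = 2√5 ℏ.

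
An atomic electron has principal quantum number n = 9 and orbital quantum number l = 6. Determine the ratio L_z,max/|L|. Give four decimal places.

L_z,max/|L| = 0.9258

|L| = √42 ℏ ≈ 6.4807ℏ, while L_z,max = lℏ = 6ℏ.
L_z,max/|L| = 6/√42 = 0.9258.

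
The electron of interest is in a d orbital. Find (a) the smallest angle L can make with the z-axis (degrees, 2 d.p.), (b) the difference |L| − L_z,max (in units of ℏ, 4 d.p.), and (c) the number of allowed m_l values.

θ_min ≈ 35.26°; |L|−L_z,max ≈ 0.4495ℏ; 5 values

D corresponds to l = 2.
cos θ_min = 2/√6, so θ_min ≈ 35.26°.
|L| − L_z,max = (√6 − 2)ℏ ≈ 0.4495ℏ.
There are 2l+1 = 5 values of m_l.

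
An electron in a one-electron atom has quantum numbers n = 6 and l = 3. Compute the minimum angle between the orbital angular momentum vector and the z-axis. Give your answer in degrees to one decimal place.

θ_min ≈ 30.0°

|L| = √(l(l+1)) ℏ = 2√3 ℏ.
The smallest angle corresponds to the largest L_z, i.e. m_l = l = 3, giving L_z = 3ℏ.
cos θ_min = 3/√12, so θ_min ≈ 30.0°.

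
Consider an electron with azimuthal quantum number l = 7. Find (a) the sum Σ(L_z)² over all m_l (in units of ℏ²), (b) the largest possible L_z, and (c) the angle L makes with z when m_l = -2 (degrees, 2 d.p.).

Σ m_l² = 280, so Σ(L_z)² = 280 ℏ².
L_z,max = lℏ = 7ℏ.
For m_l = -2: cos θ = -2/√56, θ ≈ 105.50°.

Σ(L_z)² = 280 ℏ²; L_z,max = 7ℏ; θ(m_l=-2) ≈ 105.50°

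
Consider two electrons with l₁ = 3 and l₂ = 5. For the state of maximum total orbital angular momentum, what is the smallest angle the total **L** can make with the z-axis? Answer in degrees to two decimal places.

θ_min ≈ 19.47°

By the triangle rule, |l₁ − l₂| ≤ L ≤ l₁ + l₂.
So L can be 2, 3, 4, 5, 6, 7, 8.
The maximum is L = 8, with |L_tot| = ℏ√(8·9) = 6√2 ℏ.
The minimum angle with z is arccos(8/√72) ≈ 19.47°.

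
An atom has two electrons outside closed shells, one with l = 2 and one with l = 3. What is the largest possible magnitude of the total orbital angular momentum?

The total orbital quantum number L ranges from |l₁ − l₂| to l₁ + l₂ in integer steps.
L ∈ {1, 2, 3, 4, 5}.
The largest magnitude corresponds to L = 5: |L_tot| = ℏ√(5·6) = √30 ℏ.

|L_tot|_max = √30 ℏ ≈ 5.477ℏ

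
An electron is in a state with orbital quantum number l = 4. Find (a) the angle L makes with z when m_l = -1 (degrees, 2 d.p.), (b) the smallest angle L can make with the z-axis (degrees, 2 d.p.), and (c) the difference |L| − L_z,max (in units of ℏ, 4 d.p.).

For m_l = -1: cos θ = -1/√20, θ ≈ 102.92°.
cos θ_min = 4/√20, so θ_min ≈ 26.57°.
|L| − L_z,max = (2√5 − 4)ℏ ≈ 0.4721ℏ.

θ(m_l=-1) ≈ 102.92°; θ_min ≈ 26.57°; |L|−L_z,max ≈ 0.4721ℏ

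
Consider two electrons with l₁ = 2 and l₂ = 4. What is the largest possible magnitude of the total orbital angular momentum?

By the triangle rule, |l₁ − l₂| ≤ L ≤ l₁ + l₂.
Allowed values: L = 2, 3, 4, 5, 6.
The largest magnitude corresponds to L = 6: |L_tot| = ℏ√(6·7) = √42 ℏ.

|L_tot|_max = √42 ℏ ≈ 6.481ℏ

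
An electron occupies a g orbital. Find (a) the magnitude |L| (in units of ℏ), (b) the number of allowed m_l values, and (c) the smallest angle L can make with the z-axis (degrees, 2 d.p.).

|L| = 2√5 ℏ ≈ 4.472ℏ; 9 values; θ_min ≈ 26.57°

The letter g corresponds to l = 4.
|L| = ℏ√(4·5) = 2√5 ℏ ≈ 4.472ℏ.
There are 2l+1 = 9 values of m_l.
cos θ_min = 4/√20, so θ_min ≈ 26.57°.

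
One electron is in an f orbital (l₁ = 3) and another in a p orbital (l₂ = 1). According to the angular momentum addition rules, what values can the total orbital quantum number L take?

L runs from |3 − 1| = 2 to 3 + 1 = 4.
Allowed values: L = 2, 3, 4.

L = 2, 3, 4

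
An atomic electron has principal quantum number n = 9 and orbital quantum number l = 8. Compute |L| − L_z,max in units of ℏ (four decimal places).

|L| = 6√2 ℏ ≈ 8.4853ℏ, while L_z,max = lℏ = 8ℏ.
The difference is (6√2 − 8)ℏ ≈ 0.4853ℏ.

|L| − L_z,max ≈ 0.4853ℏ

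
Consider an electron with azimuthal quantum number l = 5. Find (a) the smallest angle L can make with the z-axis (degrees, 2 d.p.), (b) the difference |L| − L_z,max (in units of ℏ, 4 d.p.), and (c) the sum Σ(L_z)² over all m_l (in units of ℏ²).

θ_min ≈ 24.09°; |L|−L_z,max ≈ 0.4772ℏ; Σ(L_z)² = 110 ℏ²

cos θ_min = 5/√30, so θ_min ≈ 24.09°.
|L| − L_z,max = (√30 − 5)ℏ ≈ 0.4772ℏ.
Σ m_l² = 110, so Σ(L_z)² = 110 ℏ².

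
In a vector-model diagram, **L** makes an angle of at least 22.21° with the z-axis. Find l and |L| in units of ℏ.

l = 6, |L| = √42 ℏ ≈ 6.481ℏ

cos²θ_min = l/(l+1) = 0.8571.
l = cos²θ/sin²θ ≈ 6.
Then |L| = ℏ√(6·7) = √42 ℏ.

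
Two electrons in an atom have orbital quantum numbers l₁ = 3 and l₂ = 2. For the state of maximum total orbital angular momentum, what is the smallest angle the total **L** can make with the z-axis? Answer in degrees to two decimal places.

θ_min ≈ 24.09°

The total orbital quantum number L ranges from |l₁ − l₂| to l₁ + l₂ in integer steps.
So L can be 1, 2, 3, 4, 5.
The maximum is L = 5, with |L_tot| = ℏ√(5·6) = √30 ℏ.
The minimum angle with z is arccos(5/√30) ≈ 24.09°.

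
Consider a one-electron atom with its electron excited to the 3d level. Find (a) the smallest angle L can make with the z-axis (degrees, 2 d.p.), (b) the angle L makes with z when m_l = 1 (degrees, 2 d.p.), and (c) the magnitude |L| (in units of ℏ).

θ_min ≈ 35.26°; θ(m_l=1) ≈ 65.91°; |L| = √6 ℏ ≈ 2.449ℏ

The 3d level has l = 2.
cos θ_min = 2/√6, so θ_min ≈ 35.26°.
For m_l = 1: cos θ = 1/√6, θ ≈ 65.91°.
|L| = ℏ√(2·3) = √6 ℏ ≈ 2.449ℏ.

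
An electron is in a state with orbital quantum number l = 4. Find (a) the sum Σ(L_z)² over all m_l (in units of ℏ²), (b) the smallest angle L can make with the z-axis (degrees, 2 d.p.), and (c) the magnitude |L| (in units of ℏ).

Σ(L_z)² = 60 ℏ²; θ_min ≈ 26.57°; |L| = 2√5 ℏ ≈ 4.472ℏ

Σ m_l² = 60, so Σ(L_z)² = 60 ℏ².
cos θ_min = 4/√20, so θ_min ≈ 26.57°.
|L| = ℏ√(4·5) = 2√5 ℏ ≈ 4.472ℏ.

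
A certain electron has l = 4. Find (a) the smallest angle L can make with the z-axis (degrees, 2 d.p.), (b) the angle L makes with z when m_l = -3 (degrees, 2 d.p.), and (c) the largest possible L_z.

cos θ_min = 4/√20, so θ_min ≈ 26.57°.
For m_l = -3: cos θ = -3/√20, θ ≈ 132.13°.
L_z,max = lℏ = 4ℏ.

θ_min ≈ 26.57°; θ(m_l=-3) ≈ 132.13°; L_z,max = 4ℏ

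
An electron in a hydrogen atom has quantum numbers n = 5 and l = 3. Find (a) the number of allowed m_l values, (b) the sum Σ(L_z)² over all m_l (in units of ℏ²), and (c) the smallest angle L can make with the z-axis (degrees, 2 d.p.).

There are 2l+1 = 7 values of m_l.
Σ m_l² = 28, so Σ(L_z)² = 28 ℏ².
cos θ_min = 3/√12, so θ_min ≈ 30.00°.

7 values; Σ(L_z)² = 28 ℏ²; θ_min ≈ 30.00°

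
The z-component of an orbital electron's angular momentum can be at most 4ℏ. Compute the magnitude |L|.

|L| = 2√5 ℏ ≈ 4.472ℏ

The maximum L_z equals lℏ, giving l = 4.
|L| = √(l(l+1)) ℏ = 2√5 ℏ.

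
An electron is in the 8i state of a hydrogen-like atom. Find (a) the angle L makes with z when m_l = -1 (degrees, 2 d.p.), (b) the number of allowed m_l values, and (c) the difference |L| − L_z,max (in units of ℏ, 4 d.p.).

θ(m_l=-1) ≈ 98.88°; 13 values; |L|−L_z,max ≈ 0.4807ℏ

For 8i, l = 6.
For m_l = -1: cos θ = -1/√42, θ ≈ 98.88°.
There are 2l+1 = 13 values of m_l.
|L| − L_z,max = (√42 − 6)ℏ ≈ 0.4807ℏ.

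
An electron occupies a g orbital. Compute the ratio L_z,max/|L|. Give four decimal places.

L_z,max/|L| = 0.8944

For a g orbital, l = 4.
|L| = 2√5 ℏ ≈ 4.4721ℏ, while L_z,max = lℏ = 4ℏ.
L_z,max/|L| = 4/√20 = 0.8944.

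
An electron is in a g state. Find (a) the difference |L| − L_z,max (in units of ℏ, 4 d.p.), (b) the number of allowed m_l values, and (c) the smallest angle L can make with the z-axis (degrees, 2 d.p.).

|L|−L_z,max ≈ 0.4721ℏ; 9 values; θ_min ≈ 26.57°

A g state has l = 4.
|L| − L_z,max = (2√5 − 4)ℏ ≈ 0.4721ℏ.
There are 2l+1 = 9 values of m_l.
cos θ_min = 4/√20, so θ_min ≈ 26.57°.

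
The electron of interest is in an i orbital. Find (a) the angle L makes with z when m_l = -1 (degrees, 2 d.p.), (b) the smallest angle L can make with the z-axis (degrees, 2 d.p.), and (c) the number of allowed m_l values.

θ(m_l=-1) ≈ 98.88°; θ_min ≈ 22.21°; 13 values

For an i orbital, l = 6.
For m_l = -1: cos θ = -1/√42, θ ≈ 98.88°.
cos θ_min = 6/√42, so θ_min ≈ 22.21°.
There are 2l+1 = 13 values of m_l.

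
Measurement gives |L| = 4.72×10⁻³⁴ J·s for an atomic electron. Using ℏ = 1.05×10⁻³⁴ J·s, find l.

l = 4

Dividing by ℏ: |L|/ℏ ≈ 4.495.
Set l(l+1) = 20.21; the integer solution is l = 4.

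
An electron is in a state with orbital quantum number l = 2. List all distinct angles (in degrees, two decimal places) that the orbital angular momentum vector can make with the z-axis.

θ ∈ {35.26°, 65.91°, 90.00°, 114.09°, 144.74°}

|L| = √(l(l+1)) ℏ = √6 ℏ.
cos θ = m_l/√6 for each m_l ∈ {-2, -1, 0, 1, 2}.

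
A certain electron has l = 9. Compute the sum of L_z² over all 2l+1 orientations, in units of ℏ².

Σ(L_z)² = 570 ℏ²

m_l runs from −9 to 9, i.e. {-9, -8, -7, -6, -5, -4, -3, -2, -1, 0, 1, 2, 3, 4, 5, 6, 7, 8, 9}.
Σ m_l² = 2·(1 + 4 + 9 + 16 + 25 + 36 + 49 + 64 + 81) = 570.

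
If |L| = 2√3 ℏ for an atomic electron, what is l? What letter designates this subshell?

(|L|/ℏ)² = l(l+1) = 12.
Solving: l = 3.

l = 3 (f orbital)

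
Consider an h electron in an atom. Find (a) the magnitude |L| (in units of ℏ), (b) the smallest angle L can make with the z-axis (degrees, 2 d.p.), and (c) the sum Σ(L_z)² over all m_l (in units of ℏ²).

|L| = √30 ℏ ≈ 5.477ℏ; θ_min ≈ 24.09°; Σ(L_z)² = 110 ℏ²

The letter h corresponds to l = 5.
|L| = ℏ√(5·6) = √30 ℏ ≈ 5.477ℏ.
cos θ_min = 5/√30, so θ_min ≈ 24.09°.
Σ m_l² = 110, so Σ(L_z)² = 110 ℏ².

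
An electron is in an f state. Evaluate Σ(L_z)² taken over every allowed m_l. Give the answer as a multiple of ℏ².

An f state has l = 3.
m_l ∈ {-3, -2, -1, 0, 1, 2, 3}.
Σ m_l² = 2·(1 + 4 + 9) = 28.

Σ(L_z)² = 28 ℏ²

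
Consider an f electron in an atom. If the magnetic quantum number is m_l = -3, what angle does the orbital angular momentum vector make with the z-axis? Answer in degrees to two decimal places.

θ ≈ 150.00°

F corresponds to l = 3.
|L| = √(l(l+1)) ℏ = 2√3 ℏ.
L_z = m_l ℏ = −3ℏ.
cos θ = L_z/|L| = -3/√12, so θ ≈ 150.00°.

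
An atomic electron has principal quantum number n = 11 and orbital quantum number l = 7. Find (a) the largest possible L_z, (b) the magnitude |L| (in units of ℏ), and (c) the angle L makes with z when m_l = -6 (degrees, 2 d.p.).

L_z,max = lℏ = 7ℏ.
|L| = ℏ√(7·8) = 2√14 ℏ ≈ 7.483ℏ.
For m_l = -6: cos θ = -6/√56, θ ≈ 143.30°.

L_z,max = 7ℏ; |L| = 2√14 ℏ ≈ 7.483ℏ; θ(m_l=-6) ≈ 143.30°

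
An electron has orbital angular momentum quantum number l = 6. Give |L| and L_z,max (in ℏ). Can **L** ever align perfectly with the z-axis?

|L| = √42 ℏ ≈ 6.4807ℏ, while L_z,max = lℏ = 6ℏ.
Since |L| > L_z,max, the vector can never point exactly along z; the closest it comes is θ_min = arccos(6/√42) ≈ 22.2°.

No: L_z,max = 6ℏ < |L| = √42 ℏ ≈ 6.481ℏ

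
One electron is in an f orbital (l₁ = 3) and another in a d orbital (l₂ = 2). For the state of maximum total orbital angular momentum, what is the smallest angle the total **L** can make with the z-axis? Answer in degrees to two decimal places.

θ_min ≈ 24.09°

The total orbital quantum number L ranges from |l₁ − l₂| to l₁ + l₂ in integer steps.
So L can be 1, 2, 3, 4, 5.
The maximum is L = 5, with |L_tot| = ℏ√(5·6) = √30 ℏ.
The minimum angle with z is arccos(5/√30) ≈ 24.09°.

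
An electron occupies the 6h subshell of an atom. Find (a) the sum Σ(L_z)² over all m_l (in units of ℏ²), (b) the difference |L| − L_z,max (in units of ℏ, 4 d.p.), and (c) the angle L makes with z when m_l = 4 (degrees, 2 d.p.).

The 6h subshell has l = 5.
Σ m_l² = 110, so Σ(L_z)² = 110 ℏ².
|L| − L_z,max = (√30 − 5)ℏ ≈ 0.4772ℏ.
For m_l = 4: cos θ = 4/√30, θ ≈ 43.09°.

Σ(L_z)² = 110 ℏ²; |L|−L_z,max ≈ 0.4772ℏ; θ(m_l=4) ≈ 43.09°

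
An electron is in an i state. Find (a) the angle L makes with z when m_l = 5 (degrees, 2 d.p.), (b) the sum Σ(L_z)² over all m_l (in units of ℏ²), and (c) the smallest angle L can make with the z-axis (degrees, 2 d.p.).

The letter i corresponds to l = 6.
For m_l = 5: cos θ = 5/√42, θ ≈ 39.51°.
Σ m_l² = 182, so Σ(L_z)² = 182 ℏ².
cos θ_min = 6/√42, so θ_min ≈ 22.21°.

θ(m_l=5) ≈ 39.51°; Σ(L_z)² = 182 ℏ²; θ_min ≈ 22.21°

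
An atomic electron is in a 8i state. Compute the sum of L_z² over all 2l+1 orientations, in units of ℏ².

8i means n = 8, l = 6.
m_l ∈ {-6, -5, -4, -3, -2, -1, 0, 1, 2, 3, 4, 5, 6}.
Σ m_l² = l(l+1)(2l+1)/3 = 6·7·13/3 = 182.

Σ(L_z)² = 182 ℏ²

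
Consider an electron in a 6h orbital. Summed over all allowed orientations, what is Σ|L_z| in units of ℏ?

For 6h, l = 5.
The allowed m_l values are -5, -4, -3, -2, -1, 0, 1, 2, 3, 4, 5.
Σ|m_l| = l(l+1) = 30.

Σ|L_z| = 30 ℏ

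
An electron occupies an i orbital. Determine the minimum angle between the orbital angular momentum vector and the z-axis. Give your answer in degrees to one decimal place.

θ_min ≈ 22.2°

For an i orbital, l = 6.
|L| = √(l(l+1)) ℏ = √42 ℏ.
The smallest angle corresponds to the largest L_z, i.e. m_l = l = 6, giving L_z = 6ℏ.
cos θ_min = 6/√42, so θ_min ≈ 22.2°.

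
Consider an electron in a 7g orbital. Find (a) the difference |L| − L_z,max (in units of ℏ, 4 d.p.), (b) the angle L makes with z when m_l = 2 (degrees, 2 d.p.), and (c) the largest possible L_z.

|L|−L_z,max ≈ 0.4721ℏ; θ(m_l=2) ≈ 63.43°; L_z,max = 4ℏ

7g means n = 7, l = 4.
|L| − L_z,max = (2√5 − 4)ℏ ≈ 0.4721ℏ.
For m_l = 2: cos θ = 2/√20, θ ≈ 63.43°.
L_z,max = lℏ = 4ℏ.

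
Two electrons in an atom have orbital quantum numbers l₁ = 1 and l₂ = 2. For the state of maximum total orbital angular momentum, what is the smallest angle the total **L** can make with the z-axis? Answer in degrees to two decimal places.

θ_min ≈ 30.00°

The total orbital quantum number L ranges from |l₁ − l₂| to l₁ + l₂ in integer steps.
L ∈ {1, 2, 3}.
The maximum is L = 3, with |L_tot| = ℏ√(3·4) = 2√3 ℏ.
The minimum angle with z is arccos(3/√12) ≈ 30.00°.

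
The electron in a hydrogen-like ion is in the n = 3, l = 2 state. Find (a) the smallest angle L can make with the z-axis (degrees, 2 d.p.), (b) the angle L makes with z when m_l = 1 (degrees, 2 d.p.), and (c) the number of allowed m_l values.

θ_min ≈ 35.26°; θ(m_l=1) ≈ 65.91°; 5 values

cos θ_min = 2/√6, so θ_min ≈ 35.26°.
For m_l = 1: cos θ = 1/√6, θ ≈ 65.91°.
There are 2l+1 = 5 values of m_l.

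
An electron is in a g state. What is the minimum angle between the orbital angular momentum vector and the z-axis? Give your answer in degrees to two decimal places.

A g state has l = 4.
|L| = √(l(l+1)) ℏ = 2√5 ℏ.
The smallest angle corresponds to the largest L_z, i.e. m_l = l = 4, giving L_z = 4ℏ.
cos θ_min = 4/√20, so θ_min ≈ 26.57°.

θ_min ≈ 26.57°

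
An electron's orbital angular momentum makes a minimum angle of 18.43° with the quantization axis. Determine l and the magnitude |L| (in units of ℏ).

l = 9, |L| = 3√10 ℏ ≈ 9.487ℏ

cos²θ_min = l/(l+1) = 0.9001.
l = cos²θ/sin²θ ≈ 9.
Then |L| = ℏ√(9·10) = 3√10 ℏ.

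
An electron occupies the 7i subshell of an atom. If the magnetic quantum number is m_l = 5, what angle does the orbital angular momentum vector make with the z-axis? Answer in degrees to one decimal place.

θ ≈ 39.5°

7i means n = 7, l = 6.
|L| = ℏ√(l(l+1)) = √42 ℏ.
L_z = m_l ℏ = 5ℏ.
cos θ = L_z/|L| = 5/√42, so θ ≈ 39.5°.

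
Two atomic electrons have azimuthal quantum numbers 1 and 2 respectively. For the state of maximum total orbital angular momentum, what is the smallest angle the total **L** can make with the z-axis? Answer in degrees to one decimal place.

θ_min ≈ 30.0°

By the triangle rule, |l₁ − l₂| ≤ L ≤ l₁ + l₂.
So L can be 1, 2, 3.
The maximum is L = 3, with |L_tot| = ℏ√(3·4) = 2√3 ℏ.
The minimum angle with z is arccos(3/√12) ≈ 30.0°.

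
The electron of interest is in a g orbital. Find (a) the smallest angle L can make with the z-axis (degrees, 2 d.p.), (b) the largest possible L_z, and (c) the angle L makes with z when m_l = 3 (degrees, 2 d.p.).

For a g orbital, l = 4.
cos θ_min = 4/√20, so θ_min ≈ 26.57°.
L_z,max = lℏ = 4ℏ.
For m_l = 3: cos θ = 3/√20, θ ≈ 47.87°.

θ_min ≈ 26.57°; L_z,max = 4ℏ; θ(m_l=3) ≈ 47.87°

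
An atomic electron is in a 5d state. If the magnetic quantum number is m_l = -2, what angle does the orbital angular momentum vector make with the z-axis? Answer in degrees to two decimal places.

5d means n = 5, l = 2.
|L| = √(l(l+1)) ℏ = √6 ℏ.
L_z = m_l ℏ = −2ℏ.
cos θ = L_z/|L| = -2/√6, so θ ≈ 144.74°.

θ ≈ 144.74°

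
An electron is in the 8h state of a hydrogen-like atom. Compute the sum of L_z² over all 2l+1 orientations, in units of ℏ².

Σ(L_z)² = 110 ℏ²

8h means n = 8, l = 5.
m_l runs from −5 to 5, i.e. {-5, -4, -3, -2, -1, 0, 1, 2, 3, 4, 5}.
Summing m² from −5 to 5: Σ m_l² = 110.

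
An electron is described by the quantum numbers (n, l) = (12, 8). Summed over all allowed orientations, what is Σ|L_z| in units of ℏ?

m_l ∈ {-8, -7, -6, -5, -4, -3, -2, -1, 0, 1, 2, 3, 4, 5, 6, 7, 8}.
Σ|m_l| = 2(1+2+…+8) = 72.

Σ|L_z| = 72 ℏ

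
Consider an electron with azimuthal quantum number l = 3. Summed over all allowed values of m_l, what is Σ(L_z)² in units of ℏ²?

m_l runs from −3 to 3, i.e. {-3, -2, -1, 0, 1, 2, 3}.
Σ m_l² = 2·(1 + 4 + 9) = 28.

Σ(L_z)² = 28 ℏ²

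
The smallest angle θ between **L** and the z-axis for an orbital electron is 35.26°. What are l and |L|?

l = 2, |L| = √6 ℏ ≈ 2.449ℏ

cos²θ_min = l/(l+1) = 0.6667.
l = cos²θ/sin²θ ≈ 2.
Then |L| = ℏ√(2·3) = √6 ℏ.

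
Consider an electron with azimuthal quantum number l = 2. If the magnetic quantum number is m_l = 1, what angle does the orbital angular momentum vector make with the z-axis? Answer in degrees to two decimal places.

|L| = √(l(l+1)) ℏ = √6 ℏ.
L_z = m_l ℏ = 1ℏ.
cos θ = L_z/|L| = 1/√6, so θ ≈ 65.91°.

θ ≈ 65.91°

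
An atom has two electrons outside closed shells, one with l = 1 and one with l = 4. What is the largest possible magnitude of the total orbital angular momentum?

The total orbital quantum number L ranges from |l₁ − l₂| to l₁ + l₂ in integer steps.
So L can be 3, 4, 5.
The largest magnitude corresponds to L = 5: |L_tot| = ℏ√(5·6) = √30 ℏ.

|L_tot|_max = √30 ℏ ≈ 5.477ℏ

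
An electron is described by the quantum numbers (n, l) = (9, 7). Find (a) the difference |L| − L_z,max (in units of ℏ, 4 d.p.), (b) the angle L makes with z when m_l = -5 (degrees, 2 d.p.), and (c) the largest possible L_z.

|L| − L_z,max = (2√14 − 7)ℏ ≈ 0.4833ℏ.
For m_l = -5: cos θ = -5/√56, θ ≈ 131.92°.
L_z,max = lℏ = 7ℏ.

|L|−L_z,max ≈ 0.4833ℏ; θ(m_l=-5) ≈ 131.92°; L_z,max = 7ℏ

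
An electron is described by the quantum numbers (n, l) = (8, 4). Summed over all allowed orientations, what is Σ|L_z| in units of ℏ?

m_l runs from −4 to 4, i.e. {-4, -3, -2, -1, 0, 1, 2, 3, 4}.
Σ|m_l| = 2·4(4+1)/2 = 20.

Σ|L_z| = 20 ℏ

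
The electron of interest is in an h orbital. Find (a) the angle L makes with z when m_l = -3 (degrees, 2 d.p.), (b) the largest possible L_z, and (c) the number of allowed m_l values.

θ(m_l=-3) ≈ 123.21°; L_z,max = 5ℏ; 11 values

An h state has l = 5.
For m_l = -3: cos θ = -3/√30, θ ≈ 123.21°.
L_z,max = lℏ = 5ℏ.
There are 2l+1 = 11 values of m_l.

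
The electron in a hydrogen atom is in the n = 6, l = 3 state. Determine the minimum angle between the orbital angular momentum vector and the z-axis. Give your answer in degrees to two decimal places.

θ_min ≈ 30.00°

|L| = ℏ√(l(l+1)) = 2√3 ℏ.
The smallest angle corresponds to the largest L_z, i.e. m_l = l = 3, giving L_z = 3ℏ.
cos θ_min = 3/√12, so θ_min ≈ 30.00°.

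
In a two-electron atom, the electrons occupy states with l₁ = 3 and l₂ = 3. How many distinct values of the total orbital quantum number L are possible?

The total orbital quantum number L ranges from |l₁ − l₂| to l₁ + l₂ in integer steps.
So L can be 0, 1, 2, 3, 4, 5, 6.
That is 7 values.

7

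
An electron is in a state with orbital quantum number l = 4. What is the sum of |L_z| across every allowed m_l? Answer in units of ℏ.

m_l ∈ {-4, -3, -2, -1, 0, 1, 2, 3, 4}.
Σ|m_l| = l(l+1) = 20.

Σ|L_z| = 20 ℏ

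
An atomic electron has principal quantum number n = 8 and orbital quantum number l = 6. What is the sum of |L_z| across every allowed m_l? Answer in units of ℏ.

The allowed m_l values are -6, -5, -4, -3, -2, -1, 0, 1, 2, 3, 4, 5, 6.
Σ|m_l| = l(l+1) = 42.

Σ|L_z| = 42 ℏ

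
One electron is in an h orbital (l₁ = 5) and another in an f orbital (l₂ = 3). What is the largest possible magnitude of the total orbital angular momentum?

|L_tot|_max = 6√2 ℏ ≈ 8.485ℏ

The total orbital quantum number L ranges from |l₁ − l₂| to l₁ + l₂ in integer steps.
Allowed values: L = 2, 3, 4, 5, 6, 7, 8.
The largest magnitude corresponds to L = 8: |L_tot| = ℏ√(8·9) = 6√2 ℏ.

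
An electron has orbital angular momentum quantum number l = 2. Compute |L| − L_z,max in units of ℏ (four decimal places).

|L| = √6 ℏ ≈ 2.4495ℏ, while L_z,max = lℏ = 2ℏ.
The difference is (√6 − 2)ℏ ≈ 0.4495ℏ.

|L| − L_z,max ≈ 0.4495ℏ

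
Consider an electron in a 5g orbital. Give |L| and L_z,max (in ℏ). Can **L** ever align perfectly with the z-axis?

No: L_z,max = 4ℏ < |L| = 2√5 ℏ ≈ 4.472ℏ

For 5g, l = 4.
|L| = 2√5 ℏ ≈ 4.4721ℏ, while L_z,max = lℏ = 4ℏ.
Since |L| > L_z,max, the vector can never point exactly along z; the closest it comes is θ_min = arccos(4/√20) ≈ 26.6°.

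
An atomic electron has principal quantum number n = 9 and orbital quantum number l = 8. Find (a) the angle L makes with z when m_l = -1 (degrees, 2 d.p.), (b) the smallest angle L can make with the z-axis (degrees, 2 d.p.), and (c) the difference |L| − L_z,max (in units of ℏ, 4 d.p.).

θ(m_l=-1) ≈ 96.77°; θ_min ≈ 19.47°; |L|−L_z,max ≈ 0.4853ℏ

For m_l = -1: cos θ = -1/√72, θ ≈ 96.77°.
cos θ_min = 8/√72, so θ_min ≈ 19.47°.
|L| − L_z,max = (6√2 − 8)ℏ ≈ 0.4853ℏ.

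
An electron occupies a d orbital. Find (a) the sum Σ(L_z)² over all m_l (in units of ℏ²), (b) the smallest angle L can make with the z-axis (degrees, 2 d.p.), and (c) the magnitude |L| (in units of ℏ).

Σ(L_z)² = 10 ℏ²; θ_min ≈ 35.26°; |L| = √6 ℏ ≈ 2.449ℏ

A d state has l = 2.
Σ m_l² = 10, so Σ(L_z)² = 10 ℏ².
cos θ_min = 2/√6, so θ_min ≈ 35.26°.
|L| = ℏ√(2·3) = √6 ℏ ≈ 2.449ℏ.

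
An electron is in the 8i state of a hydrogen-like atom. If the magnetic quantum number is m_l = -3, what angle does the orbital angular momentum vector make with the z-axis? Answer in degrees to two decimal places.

The 8i subshell has l = 6.
|L|² = l(l+1)ℏ² = 42ℏ², so |L| = √42 ℏ.
L_z = m_l ℏ = −3ℏ.
cos θ = L_z/|L| = -3/√42, so θ ≈ 117.58°.

θ ≈ 117.58°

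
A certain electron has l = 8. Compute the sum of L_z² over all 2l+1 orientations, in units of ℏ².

m_l runs from −8 to 8, i.e. {-8, -7, -6, -5, -4, -3, -2, -1, 0, 1, 2, 3, 4, 5, 6, 7, 8}.
Summing m² from −8 to 8: Σ m_l² = 408.

Σ(L_z)² = 408 ℏ²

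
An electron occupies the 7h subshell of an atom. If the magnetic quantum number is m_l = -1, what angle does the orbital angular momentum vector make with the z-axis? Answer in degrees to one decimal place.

7h means n = 7, l = 5.
|L|² = l(l+1)ℏ² = 30ℏ², so |L| = √30 ℏ.
L_z = m_l ℏ = −1ℏ.
cos θ = L_z/|L| = -1/√30, so θ ≈ 100.5°.

θ ≈ 100.5°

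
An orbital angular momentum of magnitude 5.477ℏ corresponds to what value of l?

l = 5

(|L|/ℏ)² = l(l+1) = 30.
The positive root is l = 5.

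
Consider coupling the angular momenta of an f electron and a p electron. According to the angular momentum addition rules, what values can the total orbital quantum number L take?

L = 2, 3, 4

Angular momentum addition gives L = |l₁ − l₂|, …, l₁ + l₂.
L ∈ {2, 3, 4}.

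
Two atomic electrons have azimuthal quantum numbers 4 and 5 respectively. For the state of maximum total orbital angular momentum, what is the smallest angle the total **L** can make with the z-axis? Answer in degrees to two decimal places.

θ_min ≈ 18.43°

Angular momentum addition gives L = |l₁ − l₂|, …, l₁ + l₂.
Allowed values: L = 1, 2, 3, 4, 5, 6, 7, 8, 9.
The maximum is L = 9, with |L_tot| = ℏ√(9·10) = 3√10 ℏ.
The minimum angle with z is arccos(9/√90) ≈ 18.43°.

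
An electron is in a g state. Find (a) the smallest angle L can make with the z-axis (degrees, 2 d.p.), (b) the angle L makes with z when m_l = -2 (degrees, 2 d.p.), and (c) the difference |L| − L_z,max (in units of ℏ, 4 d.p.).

θ_min ≈ 26.57°; θ(m_l=-2) ≈ 116.57°; |L|−L_z,max ≈ 0.4721ℏ

The letter g corresponds to l = 4.
cos θ_min = 4/√20, so θ_min ≈ 26.57°.
For m_l = -2: cos θ = -2/√20, θ ≈ 116.57°.
|L| − L_z,max = (2√5 − 4)ℏ ≈ 0.4721ℏ.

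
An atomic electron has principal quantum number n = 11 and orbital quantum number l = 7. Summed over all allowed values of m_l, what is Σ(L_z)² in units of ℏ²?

Σ(L_z)² = 280 ℏ²

m_l ∈ {-7, -6, -5, -4, -3, -2, -1, 0, 1, 2, 3, 4, 5, 6, 7}.
Σ m_l² = l(l+1)(2l+1)/3 = 7·8·15/3 = 280.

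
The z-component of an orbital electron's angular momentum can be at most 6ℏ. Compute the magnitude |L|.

|L| = √42 ℏ ≈ 6.481ℏ

Since max m_l = l, l = 6.
Then |L| = ℏ√(6·7) = √42 ℏ.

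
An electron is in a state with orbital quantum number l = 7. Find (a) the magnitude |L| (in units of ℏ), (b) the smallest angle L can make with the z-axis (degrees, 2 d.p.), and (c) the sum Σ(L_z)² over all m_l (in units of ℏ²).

|L| = ℏ√(7·8) = 2√14 ℏ ≈ 7.483ℏ.
cos θ_min = 7/√56, so θ_min ≈ 20.70°.
Σ m_l² = 280, so Σ(L_z)² = 280 ℏ².

|L| = 2√14 ℏ ≈ 7.483ℏ; θ_min ≈ 20.70°; Σ(L_z)² = 280 ℏ²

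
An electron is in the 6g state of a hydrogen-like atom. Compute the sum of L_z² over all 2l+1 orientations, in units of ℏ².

6g means n = 6, l = 4.
The allowed m_l values are -4, -3, -2, -1, 0, 1, 2, 3, 4.
Σ m_l² = 2·(1 + 4 + 9 + 16) = 60.

Σ(L_z)² = 60 ℏ²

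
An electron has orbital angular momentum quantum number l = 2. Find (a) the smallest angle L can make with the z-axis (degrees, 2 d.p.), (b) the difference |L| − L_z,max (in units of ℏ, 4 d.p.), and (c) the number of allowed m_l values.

θ_min ≈ 35.26°; |L|−L_z,max ≈ 0.4495ℏ; 5 values

cos θ_min = 2/√6, so θ_min ≈ 35.26°.
|L| − L_z,max = (√6 − 2)ℏ ≈ 0.4495ℏ.
There are 2l+1 = 5 values of m_l.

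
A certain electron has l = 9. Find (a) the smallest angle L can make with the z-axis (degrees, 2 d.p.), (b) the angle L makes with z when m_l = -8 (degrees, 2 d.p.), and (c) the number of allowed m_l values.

cos θ_min = 9/√90, so θ_min ≈ 18.43°.
For m_l = -8: cos θ = -8/√90, θ ≈ 147.49°.
There are 2l+1 = 19 values of m_l.

θ_min ≈ 18.43°; θ(m_l=-8) ≈ 147.49°; 19 values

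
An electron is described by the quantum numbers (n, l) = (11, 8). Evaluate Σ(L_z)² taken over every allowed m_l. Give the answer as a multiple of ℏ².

m_l ∈ {-8, -7, -6, -5, -4, -3, -2, -1, 0, 1, 2, 3, 4, 5, 6, 7, 8}.
Σ m_l² = l(l+1)(2l+1)/3 = 8·9·17/3 = 408.

Σ(L_z)² = 408 ℏ²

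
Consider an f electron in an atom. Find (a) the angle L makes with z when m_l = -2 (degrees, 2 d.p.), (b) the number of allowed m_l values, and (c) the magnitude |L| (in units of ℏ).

An f state has l = 3.
For m_l = -2: cos θ = -2/√12, θ ≈ 125.26°.
There are 2l+1 = 7 values of m_l.
|L| = ℏ√(3·4) = 2√3 ℏ ≈ 3.464ℏ.

θ(m_l=-2) ≈ 125.26°; 7 values; |L| = 2√3 ℏ ≈ 3.464ℏ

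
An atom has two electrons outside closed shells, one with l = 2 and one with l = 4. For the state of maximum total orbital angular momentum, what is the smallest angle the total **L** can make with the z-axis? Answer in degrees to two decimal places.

By the triangle rule, |l₁ − l₂| ≤ L ≤ l₁ + l₂.
So L can be 2, 3, 4, 5, 6.
The maximum is L = 6, with |L_tot| = ℏ√(6·7) = √42 ℏ.
The minimum angle with z is arccos(6/√42) ≈ 22.21°.

θ_min ≈ 22.21°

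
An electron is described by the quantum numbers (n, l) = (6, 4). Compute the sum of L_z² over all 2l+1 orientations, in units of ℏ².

The allowed m_l values are -4, -3, -2, -1, 0, 1, 2, 3, 4.
Σ m_l² = l(l+1)(2l+1)/3 = 4·5·9/3 = 60.

Σ(L_z)² = 60 ℏ²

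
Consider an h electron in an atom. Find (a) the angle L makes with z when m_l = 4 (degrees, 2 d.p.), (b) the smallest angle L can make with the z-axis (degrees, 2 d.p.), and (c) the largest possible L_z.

θ(m_l=4) ≈ 43.09°; θ_min ≈ 24.09°; L_z,max = 5ℏ

For an h orbital, l = 5.
For m_l = 4: cos θ = 4/√30, θ ≈ 43.09°.
cos θ_min = 5/√30, so θ_min ≈ 24.09°.
L_z,max = lℏ = 5ℏ.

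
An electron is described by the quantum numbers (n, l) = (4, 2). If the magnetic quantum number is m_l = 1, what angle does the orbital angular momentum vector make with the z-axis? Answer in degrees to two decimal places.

|L|² = l(l+1)ℏ² = 6ℏ², so |L| = √6 ℏ.
L_z = m_l ℏ = 1ℏ.
cos θ = L_z/|L| = 1/√6, so θ ≈ 65.91°.

θ ≈ 65.91°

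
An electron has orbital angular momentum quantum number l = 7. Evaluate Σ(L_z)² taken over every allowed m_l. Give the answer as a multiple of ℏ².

Σ(L_z)² = 280 ℏ²

The allowed m_l values are -7, -6, -5, -4, -3, -2, -1, 0, 1, 2, 3, 4, 5, 6, 7.
Σ m_l² = 2·(1 + 4 + 9 + 16 + 25 + 36 + 49) = 280.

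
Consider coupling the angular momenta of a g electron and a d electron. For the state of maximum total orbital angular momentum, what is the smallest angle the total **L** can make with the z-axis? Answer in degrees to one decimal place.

θ_min ≈ 22.2°

Angular momentum addition gives L = |l₁ − l₂|, …, l₁ + l₂.
Allowed values: L = 2, 3, 4, 5, 6.
The maximum is L = 6, with |L_tot| = ℏ√(6·7) = √42 ℏ.
The minimum angle with z is arccos(6/√42) ≈ 22.2°.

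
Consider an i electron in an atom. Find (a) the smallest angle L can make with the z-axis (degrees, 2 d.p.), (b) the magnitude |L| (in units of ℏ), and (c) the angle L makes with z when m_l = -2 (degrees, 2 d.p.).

θ_min ≈ 22.21°; |L| = √42 ℏ ≈ 6.481ℏ; θ(m_l=-2) ≈ 107.98°

The letter i corresponds to l = 6.
cos θ_min = 6/√42, so θ_min ≈ 22.21°.
|L| = ℏ√(6·7) = √42 ℏ ≈ 6.481ℏ.
For m_l = -2: cos θ = -2/√42, θ ≈ 107.98°.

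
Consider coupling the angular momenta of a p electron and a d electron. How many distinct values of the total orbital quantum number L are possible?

3

The total orbital quantum number L ranges from |l₁ − l₂| to l₁ + l₂ in integer steps.
So L can be 1, 2, 3.
That is 3 values.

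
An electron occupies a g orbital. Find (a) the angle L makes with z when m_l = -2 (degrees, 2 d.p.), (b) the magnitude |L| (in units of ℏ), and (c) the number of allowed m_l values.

The letter g corresponds to l = 4.
For m_l = -2: cos θ = -2/√20, θ ≈ 116.57°.
|L| = ℏ√(4·5) = 2√5 ℏ ≈ 4.472ℏ.
There are 2l+1 = 9 values of m_l.

θ(m_l=-2) ≈ 116.57°; |L| = 2√5 ℏ ≈ 4.472ℏ; 9 values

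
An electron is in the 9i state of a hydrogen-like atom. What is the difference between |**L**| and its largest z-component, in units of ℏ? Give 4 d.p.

|L| − L_z,max ≈ 0.4807ℏ

9i means n = 9, l = 6.
|L| = √42 ℏ ≈ 6.4807ℏ, while L_z,max = lℏ = 6ℏ.
The difference is (√42 − 6)ℏ ≈ 0.4807ℏ.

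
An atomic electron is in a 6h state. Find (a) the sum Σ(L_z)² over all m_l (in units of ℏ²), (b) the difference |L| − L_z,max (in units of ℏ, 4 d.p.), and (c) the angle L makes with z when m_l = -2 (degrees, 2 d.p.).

Σ(L_z)² = 110 ℏ²; |L|−L_z,max ≈ 0.4772ℏ; θ(m_l=-2) ≈ 111.42°

6h means n = 6, l = 5.
Σ m_l² = 110, so Σ(L_z)² = 110 ℏ².
|L| − L_z,max = (√30 − 5)ℏ ≈ 0.4772ℏ.
For m_l = -2: cos θ = -2/√30, θ ≈ 111.42°.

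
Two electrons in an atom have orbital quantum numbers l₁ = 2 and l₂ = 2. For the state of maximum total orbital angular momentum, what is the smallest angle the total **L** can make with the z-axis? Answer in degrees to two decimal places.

Angular momentum addition gives L = |l₁ − l₂|, …, l₁ + l₂.
L ∈ {0, 1, 2, 3, 4}.
The maximum is L = 4, with |L_tot| = ℏ√(4·5) = 2√5 ℏ.
The minimum angle with z is arccos(4/√20) ≈ 26.57°.

θ_min ≈ 26.57°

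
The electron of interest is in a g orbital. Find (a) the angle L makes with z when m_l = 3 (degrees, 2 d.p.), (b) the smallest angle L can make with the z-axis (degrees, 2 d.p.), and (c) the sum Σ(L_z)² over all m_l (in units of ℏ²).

The letter g corresponds to l = 4.
For m_l = 3: cos θ = 3/√20, θ ≈ 47.87°.
cos θ_min = 4/√20, so θ_min ≈ 26.57°.
Σ m_l² = 60, so Σ(L_z)² = 60 ℏ².

θ(m_l=3) ≈ 47.87°; θ_min ≈ 26.57°; Σ(L_z)² = 60 ℏ²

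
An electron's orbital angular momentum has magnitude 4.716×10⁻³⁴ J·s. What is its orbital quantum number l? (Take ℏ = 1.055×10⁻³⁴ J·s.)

In units of ℏ, |L| ≈ 4.470.
Set l(l+1) = 19.98; the integer solution is l = 4.

l = 4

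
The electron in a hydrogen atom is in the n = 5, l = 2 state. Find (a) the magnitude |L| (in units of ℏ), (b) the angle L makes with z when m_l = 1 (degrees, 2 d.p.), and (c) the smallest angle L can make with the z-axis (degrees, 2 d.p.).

|L| = ℏ√(2·3) = √6 ℏ ≈ 2.449ℏ.
For m_l = 1: cos θ = 1/√6, θ ≈ 65.91°.
cos θ_min = 2/√6, so θ_min ≈ 35.26°.

|L| = √6 ℏ ≈ 2.449ℏ; θ(m_l=1) ≈ 65.91°; θ_min ≈ 35.26°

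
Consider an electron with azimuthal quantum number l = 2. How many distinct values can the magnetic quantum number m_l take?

The number of m_l values is 2l + 1 = 2·2 + 1 = 5.

5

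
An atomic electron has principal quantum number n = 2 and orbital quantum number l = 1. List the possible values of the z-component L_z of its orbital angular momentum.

L_z = m_l ℏ with m_l ranging from −l to +l in integer steps.
For l = 1: m_l ∈ {-1, 0, 1}.

L_z ∈ {−ℏ, 0, ℏ}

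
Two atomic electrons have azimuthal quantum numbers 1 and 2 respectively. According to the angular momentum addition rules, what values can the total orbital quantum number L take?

The total orbital quantum number L ranges from |l₁ − l₂| to l₁ + l₂ in integer steps.
Allowed values: L = 1, 2, 3.

L = 1, 2, 3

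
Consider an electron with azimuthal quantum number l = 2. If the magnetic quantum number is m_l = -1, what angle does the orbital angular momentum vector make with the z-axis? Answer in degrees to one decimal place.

θ ≈ 114.1°

|L|² = l(l+1)ℏ² = 6ℏ², so |L| = √6 ℏ.
L_z = m_l ℏ = −1ℏ.
cos θ = L_z/|L| = -1/√6, so θ ≈ 114.1°.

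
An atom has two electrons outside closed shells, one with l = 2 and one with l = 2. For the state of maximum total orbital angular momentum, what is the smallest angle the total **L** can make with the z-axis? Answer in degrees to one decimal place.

Angular momentum addition gives L = |l₁ − l₂|, …, l₁ + l₂.
So L can be 0, 1, 2, 3, 4.
The maximum is L = 4, with |L_tot| = ℏ√(4·5) = 2√5 ℏ.
The minimum angle with z is arccos(4/√20) ≈ 26.6°.

θ_min ≈ 26.6°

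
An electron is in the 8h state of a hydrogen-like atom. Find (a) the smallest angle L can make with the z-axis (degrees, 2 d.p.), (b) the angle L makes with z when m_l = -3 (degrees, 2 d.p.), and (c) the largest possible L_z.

The 8h subshell has l = 5.
cos θ_min = 5/√30, so θ_min ≈ 24.09°.
For m_l = -3: cos θ = -3/√30, θ ≈ 123.21°.
L_z,max = lℏ = 5ℏ.

θ_min ≈ 24.09°; θ(m_l=-3) ≈ 123.21°; L_z,max = 5ℏ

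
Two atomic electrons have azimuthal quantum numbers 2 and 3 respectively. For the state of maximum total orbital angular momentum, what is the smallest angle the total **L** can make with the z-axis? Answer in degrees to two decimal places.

θ_min ≈ 24.09°

By the triangle rule, |l₁ − l₂| ≤ L ≤ l₁ + l₂.
L ∈ {1, 2, 3, 4, 5}.
The maximum is L = 5, with |L_tot| = ℏ√(5·6) = √30 ℏ.
The minimum angle with z is arccos(5/√30) ≈ 24.09°.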